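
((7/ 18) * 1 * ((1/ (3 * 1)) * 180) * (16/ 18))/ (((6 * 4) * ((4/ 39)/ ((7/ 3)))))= 3185/ 162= 19.66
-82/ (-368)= 41/ 184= 0.22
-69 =-69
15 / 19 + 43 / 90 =2167 / 1710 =1.27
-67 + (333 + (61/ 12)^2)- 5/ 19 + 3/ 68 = 13563887/ 46512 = 291.62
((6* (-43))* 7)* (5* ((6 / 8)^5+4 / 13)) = -4921.32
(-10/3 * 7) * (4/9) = -280/27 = -10.37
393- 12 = 381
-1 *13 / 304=-13 / 304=-0.04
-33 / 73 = -0.45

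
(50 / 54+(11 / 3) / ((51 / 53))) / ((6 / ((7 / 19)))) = 7609 / 26163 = 0.29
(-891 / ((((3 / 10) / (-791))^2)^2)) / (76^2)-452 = -2691402407270047 / 361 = -7455408330387.94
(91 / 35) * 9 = 23.40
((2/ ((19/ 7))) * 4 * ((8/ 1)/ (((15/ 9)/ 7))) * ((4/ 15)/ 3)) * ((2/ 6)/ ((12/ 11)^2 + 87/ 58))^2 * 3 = 14992384/ 36974475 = 0.41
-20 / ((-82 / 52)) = 520 / 41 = 12.68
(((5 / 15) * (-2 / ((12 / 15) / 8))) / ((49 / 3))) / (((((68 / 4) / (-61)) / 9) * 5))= 2196 / 833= 2.64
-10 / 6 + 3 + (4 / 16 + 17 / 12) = 3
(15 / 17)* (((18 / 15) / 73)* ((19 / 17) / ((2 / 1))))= 171 / 21097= 0.01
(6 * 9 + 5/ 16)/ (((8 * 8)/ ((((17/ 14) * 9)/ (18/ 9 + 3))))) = 132957/ 71680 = 1.85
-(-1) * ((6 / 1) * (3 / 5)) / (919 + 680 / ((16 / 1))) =0.00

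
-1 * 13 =-13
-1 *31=-31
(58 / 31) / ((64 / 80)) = 145 / 62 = 2.34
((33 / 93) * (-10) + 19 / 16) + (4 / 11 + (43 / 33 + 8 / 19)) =-7723 / 28272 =-0.27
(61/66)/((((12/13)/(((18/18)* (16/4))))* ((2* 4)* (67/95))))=75335/106128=0.71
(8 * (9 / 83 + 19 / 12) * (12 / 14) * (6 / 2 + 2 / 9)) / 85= 39092 / 88893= 0.44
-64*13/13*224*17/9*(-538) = 14568561.78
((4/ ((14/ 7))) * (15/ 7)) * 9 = 270/ 7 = 38.57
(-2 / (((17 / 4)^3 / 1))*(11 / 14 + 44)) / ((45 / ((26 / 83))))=-347776 / 42816795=-0.01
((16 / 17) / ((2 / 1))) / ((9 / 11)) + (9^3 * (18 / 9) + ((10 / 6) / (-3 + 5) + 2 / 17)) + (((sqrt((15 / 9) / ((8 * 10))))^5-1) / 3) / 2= sqrt(3) / 165888 + 223282 / 153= 1459.36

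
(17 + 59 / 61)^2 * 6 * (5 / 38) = 18018240 / 70699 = 254.86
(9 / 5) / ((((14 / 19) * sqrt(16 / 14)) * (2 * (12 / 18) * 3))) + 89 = 171 * sqrt(14) / 1120 + 89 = 89.57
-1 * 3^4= -81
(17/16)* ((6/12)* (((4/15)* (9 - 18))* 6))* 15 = -114.75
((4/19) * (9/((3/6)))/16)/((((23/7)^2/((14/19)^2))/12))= 0.14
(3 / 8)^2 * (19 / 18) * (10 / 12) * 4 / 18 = 95 / 3456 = 0.03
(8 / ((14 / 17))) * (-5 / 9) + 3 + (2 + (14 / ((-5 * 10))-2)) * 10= -1637 / 315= -5.20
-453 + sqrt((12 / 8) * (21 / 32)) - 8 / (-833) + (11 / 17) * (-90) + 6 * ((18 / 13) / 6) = -5521069 / 10829 + 3 * sqrt(7) / 8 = -508.85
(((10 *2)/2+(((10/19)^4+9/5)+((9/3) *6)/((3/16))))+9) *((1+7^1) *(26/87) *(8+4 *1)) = 63363010048/18896545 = 3353.15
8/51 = 0.16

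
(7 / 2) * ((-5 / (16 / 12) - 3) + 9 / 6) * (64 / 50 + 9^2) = -1511.90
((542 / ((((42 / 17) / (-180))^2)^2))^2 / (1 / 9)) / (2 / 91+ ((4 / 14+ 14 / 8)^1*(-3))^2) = 2516899220555481096940800000000 / 44748620693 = 56245291621897926750.94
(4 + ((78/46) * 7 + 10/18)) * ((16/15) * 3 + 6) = 1360/9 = 151.11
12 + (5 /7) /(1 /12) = 144 /7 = 20.57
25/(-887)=-25/887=-0.03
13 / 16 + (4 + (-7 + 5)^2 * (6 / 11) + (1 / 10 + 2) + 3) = 10643 / 880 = 12.09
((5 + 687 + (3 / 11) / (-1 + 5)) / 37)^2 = 677329 / 1936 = 349.86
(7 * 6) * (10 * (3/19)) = 1260/19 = 66.32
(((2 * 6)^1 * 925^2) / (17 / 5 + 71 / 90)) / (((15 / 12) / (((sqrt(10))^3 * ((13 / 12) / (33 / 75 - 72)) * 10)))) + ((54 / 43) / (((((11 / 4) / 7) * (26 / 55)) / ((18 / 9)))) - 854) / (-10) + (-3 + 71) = 424973 / 2795 - 154012500000 * sqrt(10) / 51881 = -9387297.85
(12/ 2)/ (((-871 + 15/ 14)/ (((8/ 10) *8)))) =-2688/ 60895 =-0.04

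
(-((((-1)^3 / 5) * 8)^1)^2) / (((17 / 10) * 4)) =-32 / 85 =-0.38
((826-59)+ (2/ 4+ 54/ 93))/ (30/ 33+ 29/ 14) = 3666817/ 14229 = 257.70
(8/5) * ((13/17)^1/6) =0.20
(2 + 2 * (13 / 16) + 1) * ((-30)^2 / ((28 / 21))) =24975 / 8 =3121.88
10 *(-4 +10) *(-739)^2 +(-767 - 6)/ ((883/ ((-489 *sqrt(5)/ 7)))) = 377997 *sqrt(5)/ 6181 +32767260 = 32767396.75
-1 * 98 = -98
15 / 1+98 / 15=323 / 15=21.53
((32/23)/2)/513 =16/11799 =0.00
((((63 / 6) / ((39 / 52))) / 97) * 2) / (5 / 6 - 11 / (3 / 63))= -168 / 133957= -0.00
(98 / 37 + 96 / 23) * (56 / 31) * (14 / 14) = 325136 / 26381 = 12.32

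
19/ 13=1.46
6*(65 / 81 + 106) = 17302 / 27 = 640.81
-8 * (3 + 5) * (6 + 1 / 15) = -5824 / 15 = -388.27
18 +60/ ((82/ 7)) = 948/ 41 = 23.12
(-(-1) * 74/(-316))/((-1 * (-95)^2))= 37/1425950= 0.00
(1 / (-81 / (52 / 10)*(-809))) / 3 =26 / 982935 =0.00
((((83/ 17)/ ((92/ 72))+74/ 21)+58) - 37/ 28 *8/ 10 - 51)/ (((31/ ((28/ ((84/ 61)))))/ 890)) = 7756.84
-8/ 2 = -4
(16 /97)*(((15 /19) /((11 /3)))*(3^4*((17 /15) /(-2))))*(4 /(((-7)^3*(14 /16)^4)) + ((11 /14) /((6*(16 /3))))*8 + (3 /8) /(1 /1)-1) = 12205650888 /16695687239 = 0.73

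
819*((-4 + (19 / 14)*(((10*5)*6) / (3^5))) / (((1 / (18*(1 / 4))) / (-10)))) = 85670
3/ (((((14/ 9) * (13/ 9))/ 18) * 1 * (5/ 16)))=34992/ 455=76.91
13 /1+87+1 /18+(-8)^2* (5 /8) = 2521 /18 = 140.06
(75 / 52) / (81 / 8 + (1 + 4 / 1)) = 150 / 1573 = 0.10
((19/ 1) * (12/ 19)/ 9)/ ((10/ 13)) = 26/ 15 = 1.73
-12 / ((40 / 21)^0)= -12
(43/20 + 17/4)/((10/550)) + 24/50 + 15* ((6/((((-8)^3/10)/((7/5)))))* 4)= 274109/800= 342.64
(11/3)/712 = 11/2136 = 0.01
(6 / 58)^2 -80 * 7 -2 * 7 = -482725 / 841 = -573.99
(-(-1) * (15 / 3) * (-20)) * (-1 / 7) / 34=50 / 119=0.42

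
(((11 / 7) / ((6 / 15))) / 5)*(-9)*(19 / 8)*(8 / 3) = -627 / 14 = -44.79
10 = 10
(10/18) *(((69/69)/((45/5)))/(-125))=-1/2025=-0.00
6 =6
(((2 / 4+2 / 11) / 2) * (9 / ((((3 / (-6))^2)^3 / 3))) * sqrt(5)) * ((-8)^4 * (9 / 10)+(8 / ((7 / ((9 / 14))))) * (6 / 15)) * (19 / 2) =11120690880 * sqrt(5) / 539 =46134732.40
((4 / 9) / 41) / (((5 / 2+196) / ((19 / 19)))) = 8 / 146493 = 0.00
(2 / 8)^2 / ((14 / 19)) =0.08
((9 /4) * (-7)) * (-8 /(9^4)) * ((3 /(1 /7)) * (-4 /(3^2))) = -0.18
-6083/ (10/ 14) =-42581/ 5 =-8516.20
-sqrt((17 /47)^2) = -17 /47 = -0.36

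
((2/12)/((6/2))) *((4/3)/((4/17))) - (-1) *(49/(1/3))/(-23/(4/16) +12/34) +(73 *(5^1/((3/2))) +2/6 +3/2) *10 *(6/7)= 309205625/147231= 2100.14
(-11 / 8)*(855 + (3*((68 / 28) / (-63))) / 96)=-132723173 / 112896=-1175.62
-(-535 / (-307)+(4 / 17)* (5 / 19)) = -178945 / 99161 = -1.80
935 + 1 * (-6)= 929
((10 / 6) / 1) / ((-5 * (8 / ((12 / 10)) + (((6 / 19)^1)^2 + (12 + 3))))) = -0.02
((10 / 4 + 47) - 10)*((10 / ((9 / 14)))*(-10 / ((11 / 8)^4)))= -226508800 / 131769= -1718.98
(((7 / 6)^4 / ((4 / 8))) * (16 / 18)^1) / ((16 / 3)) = 0.62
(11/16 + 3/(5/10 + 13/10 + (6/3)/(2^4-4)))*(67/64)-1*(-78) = 4852411/60416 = 80.32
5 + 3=8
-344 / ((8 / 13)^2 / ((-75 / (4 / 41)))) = 22346025 / 32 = 698313.28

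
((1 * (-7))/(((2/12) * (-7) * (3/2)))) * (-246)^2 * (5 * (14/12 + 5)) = 7463640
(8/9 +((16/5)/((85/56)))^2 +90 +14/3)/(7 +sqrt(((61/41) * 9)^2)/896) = 5971908637184/418925188125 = 14.26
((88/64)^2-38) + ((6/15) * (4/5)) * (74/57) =-3255287/91200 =-35.69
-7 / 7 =-1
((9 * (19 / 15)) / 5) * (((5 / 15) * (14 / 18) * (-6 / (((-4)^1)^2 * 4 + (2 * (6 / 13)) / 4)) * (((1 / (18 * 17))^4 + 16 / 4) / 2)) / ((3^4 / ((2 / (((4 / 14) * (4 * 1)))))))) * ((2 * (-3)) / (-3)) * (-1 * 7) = 594246682994237 / 17790102691408800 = 0.03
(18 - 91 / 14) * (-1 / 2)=-23 / 4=-5.75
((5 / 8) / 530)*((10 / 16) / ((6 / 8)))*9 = 15 / 1696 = 0.01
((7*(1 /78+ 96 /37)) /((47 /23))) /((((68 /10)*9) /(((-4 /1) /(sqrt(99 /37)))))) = -6057625*sqrt(407) /342428229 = -0.36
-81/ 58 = -1.40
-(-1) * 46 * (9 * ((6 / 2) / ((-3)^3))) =-46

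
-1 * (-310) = 310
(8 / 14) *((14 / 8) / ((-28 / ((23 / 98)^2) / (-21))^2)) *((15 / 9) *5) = 0.01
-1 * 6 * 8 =-48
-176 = -176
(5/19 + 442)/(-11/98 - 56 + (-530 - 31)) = -0.72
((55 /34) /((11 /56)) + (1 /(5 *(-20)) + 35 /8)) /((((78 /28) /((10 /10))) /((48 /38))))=599774 /104975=5.71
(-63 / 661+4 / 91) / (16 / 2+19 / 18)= -55602 / 9804613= -0.01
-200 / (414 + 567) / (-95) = 40 / 18639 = 0.00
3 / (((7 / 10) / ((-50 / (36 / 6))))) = -250 / 7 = -35.71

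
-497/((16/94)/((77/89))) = -1798643/712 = -2526.18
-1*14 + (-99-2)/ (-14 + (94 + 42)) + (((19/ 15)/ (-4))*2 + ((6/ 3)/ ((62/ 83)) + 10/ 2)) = -220787/ 28365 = -7.78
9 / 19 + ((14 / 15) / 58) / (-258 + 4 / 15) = 1008893 / 2130166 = 0.47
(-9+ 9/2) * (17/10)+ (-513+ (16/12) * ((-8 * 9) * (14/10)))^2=41911911/100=419119.11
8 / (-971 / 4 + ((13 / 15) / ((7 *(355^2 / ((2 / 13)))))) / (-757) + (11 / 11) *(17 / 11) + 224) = -3526018188000 / 7582942523713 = -0.46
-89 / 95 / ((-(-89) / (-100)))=20 / 19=1.05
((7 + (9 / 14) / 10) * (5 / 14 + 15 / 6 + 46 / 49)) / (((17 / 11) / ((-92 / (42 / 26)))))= -201674902 / 204085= -988.19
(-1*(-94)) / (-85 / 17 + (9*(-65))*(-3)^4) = -47 / 23695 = -0.00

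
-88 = -88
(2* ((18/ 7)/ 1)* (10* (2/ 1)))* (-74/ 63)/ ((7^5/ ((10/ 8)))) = -7400/ 823543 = -0.01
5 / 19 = 0.26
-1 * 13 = -13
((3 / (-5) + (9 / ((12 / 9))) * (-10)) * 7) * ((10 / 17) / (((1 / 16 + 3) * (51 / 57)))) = -207024 / 2023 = -102.34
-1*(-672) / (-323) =-672 / 323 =-2.08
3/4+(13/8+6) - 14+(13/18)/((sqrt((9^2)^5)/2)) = -23914741/4251528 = -5.62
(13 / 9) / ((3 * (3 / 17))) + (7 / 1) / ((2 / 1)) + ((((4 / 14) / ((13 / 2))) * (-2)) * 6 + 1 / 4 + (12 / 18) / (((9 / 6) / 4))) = 227873 / 29484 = 7.73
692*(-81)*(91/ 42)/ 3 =-40482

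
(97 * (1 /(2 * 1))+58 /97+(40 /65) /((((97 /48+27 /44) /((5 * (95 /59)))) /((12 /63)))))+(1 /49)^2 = 24577647750343 /496954221218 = 49.46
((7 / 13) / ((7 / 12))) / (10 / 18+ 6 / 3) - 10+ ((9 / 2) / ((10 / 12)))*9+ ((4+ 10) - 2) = 76187 / 1495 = 50.96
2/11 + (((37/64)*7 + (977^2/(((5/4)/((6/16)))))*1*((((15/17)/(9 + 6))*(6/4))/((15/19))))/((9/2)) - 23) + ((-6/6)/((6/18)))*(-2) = 9554401753/1346400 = 7096.26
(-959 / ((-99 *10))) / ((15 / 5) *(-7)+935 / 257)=-246463 / 4417380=-0.06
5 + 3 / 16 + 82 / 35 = 4217 / 560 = 7.53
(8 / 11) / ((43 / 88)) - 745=-31971 / 43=-743.51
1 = 1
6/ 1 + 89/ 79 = 563/ 79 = 7.13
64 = 64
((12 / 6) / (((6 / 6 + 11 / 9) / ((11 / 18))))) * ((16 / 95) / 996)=0.00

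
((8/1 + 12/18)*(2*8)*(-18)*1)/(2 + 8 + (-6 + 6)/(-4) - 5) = -2496/5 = -499.20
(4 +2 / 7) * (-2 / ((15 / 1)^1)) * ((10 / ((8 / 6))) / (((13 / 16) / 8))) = -3840 / 91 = -42.20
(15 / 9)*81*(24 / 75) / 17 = 216 / 85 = 2.54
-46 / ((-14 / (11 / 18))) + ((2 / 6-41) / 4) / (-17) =2791 / 1071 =2.61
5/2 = 2.50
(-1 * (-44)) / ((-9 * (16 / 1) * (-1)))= 11 / 36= 0.31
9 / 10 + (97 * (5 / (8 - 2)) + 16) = 1466 / 15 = 97.73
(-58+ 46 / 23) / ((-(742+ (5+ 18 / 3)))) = 56 / 753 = 0.07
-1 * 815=-815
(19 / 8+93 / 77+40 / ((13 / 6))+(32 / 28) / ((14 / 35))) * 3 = 598233 / 8008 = 74.70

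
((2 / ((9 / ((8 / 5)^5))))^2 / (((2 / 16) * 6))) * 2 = 14.48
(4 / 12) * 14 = 14 / 3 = 4.67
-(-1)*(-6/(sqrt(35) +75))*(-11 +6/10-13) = 81/43-27*sqrt(35)/1075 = 1.74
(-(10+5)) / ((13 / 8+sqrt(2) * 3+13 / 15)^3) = 6719327110080000 / 4895593896389399 - 4921302873600000 * sqrt(2) / 4895593896389399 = -0.05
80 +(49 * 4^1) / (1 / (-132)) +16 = -25776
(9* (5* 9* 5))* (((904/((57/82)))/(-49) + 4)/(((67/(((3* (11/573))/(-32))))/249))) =29098656675/95312056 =305.30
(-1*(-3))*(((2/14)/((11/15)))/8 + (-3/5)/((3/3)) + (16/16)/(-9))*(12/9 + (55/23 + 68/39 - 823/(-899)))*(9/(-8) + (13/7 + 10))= -9816249550127/69544194720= -141.15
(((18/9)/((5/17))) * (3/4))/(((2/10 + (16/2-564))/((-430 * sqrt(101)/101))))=10965 * sqrt(101)/280679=0.39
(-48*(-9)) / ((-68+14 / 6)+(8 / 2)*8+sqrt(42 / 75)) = -3272400 / 254899-19440*sqrt(14) / 254899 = -13.12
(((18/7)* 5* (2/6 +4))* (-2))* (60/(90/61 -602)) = 356850/32053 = 11.13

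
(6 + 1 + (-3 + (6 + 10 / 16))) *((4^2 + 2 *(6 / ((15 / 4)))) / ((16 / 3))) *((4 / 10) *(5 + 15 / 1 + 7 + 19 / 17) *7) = 15057 / 5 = 3011.40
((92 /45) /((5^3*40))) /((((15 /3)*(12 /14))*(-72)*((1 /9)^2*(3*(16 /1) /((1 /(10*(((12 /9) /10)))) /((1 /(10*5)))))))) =-161 /1920000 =-0.00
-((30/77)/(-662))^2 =-225/649587169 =-0.00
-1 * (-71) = 71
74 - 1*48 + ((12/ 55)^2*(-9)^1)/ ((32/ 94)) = 74843/ 3025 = 24.74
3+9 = 12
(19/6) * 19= 361/6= 60.17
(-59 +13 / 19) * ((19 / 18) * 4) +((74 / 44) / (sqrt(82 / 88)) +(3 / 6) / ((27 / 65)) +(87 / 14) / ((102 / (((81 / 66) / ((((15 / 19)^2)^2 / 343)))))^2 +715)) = -9450955960086616483061 / 38573783197024556745 +37 * sqrt(451) / 451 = -243.27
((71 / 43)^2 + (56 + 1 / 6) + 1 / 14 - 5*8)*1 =736370 / 38829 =18.96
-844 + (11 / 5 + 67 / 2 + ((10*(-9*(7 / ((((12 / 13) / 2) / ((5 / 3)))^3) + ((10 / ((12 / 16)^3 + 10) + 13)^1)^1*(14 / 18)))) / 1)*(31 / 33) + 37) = -1053958462841 / 35657820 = -29557.57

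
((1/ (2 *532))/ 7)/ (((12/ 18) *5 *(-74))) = -3/ 5511520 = -0.00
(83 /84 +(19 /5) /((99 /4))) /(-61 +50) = -0.10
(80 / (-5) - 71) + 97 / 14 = -80.07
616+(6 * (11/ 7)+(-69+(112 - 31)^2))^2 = 2071190284/ 49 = 42269189.47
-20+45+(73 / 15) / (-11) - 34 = -1558 / 165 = -9.44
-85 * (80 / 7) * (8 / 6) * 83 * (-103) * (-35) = -1162664000 / 3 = -387554666.67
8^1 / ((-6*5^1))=-4 / 15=-0.27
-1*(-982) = 982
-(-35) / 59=35 / 59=0.59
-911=-911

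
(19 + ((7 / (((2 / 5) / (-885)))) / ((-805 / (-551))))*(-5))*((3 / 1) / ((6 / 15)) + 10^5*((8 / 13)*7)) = 1187731496285 / 52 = 22840990313.17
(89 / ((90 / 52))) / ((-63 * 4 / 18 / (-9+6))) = 1157 / 105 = 11.02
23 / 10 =2.30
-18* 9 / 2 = -81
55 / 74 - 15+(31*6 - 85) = 6419 / 74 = 86.74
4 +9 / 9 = 5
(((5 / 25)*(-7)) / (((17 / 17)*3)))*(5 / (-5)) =7 / 15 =0.47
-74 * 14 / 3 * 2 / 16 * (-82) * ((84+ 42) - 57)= 244237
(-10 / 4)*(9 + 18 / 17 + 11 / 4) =-4355 / 136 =-32.02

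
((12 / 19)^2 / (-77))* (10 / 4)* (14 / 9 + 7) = -0.11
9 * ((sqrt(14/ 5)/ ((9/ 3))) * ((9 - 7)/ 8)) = 3 * sqrt(70)/ 20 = 1.25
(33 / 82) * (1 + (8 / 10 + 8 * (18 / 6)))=4257 / 410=10.38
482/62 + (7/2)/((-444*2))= 427799/55056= 7.77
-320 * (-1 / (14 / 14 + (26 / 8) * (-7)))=-1280 / 87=-14.71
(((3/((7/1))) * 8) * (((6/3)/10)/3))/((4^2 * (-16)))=-1/1120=-0.00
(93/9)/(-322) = -31/966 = -0.03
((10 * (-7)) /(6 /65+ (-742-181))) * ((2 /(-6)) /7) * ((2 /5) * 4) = -1040 /179967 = -0.01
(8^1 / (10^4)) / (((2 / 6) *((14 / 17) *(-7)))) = -0.00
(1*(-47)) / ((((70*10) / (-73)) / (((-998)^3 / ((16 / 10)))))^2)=-3866756746343485111463 / 19600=-197283507466504342.42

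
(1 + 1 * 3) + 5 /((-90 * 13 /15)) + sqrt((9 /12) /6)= sqrt(2) /4 + 307 /78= 4.29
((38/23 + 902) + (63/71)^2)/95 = 9.52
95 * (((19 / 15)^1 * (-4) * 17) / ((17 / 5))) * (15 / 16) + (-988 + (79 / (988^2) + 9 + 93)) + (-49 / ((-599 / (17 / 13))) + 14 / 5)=-9178030087871 / 2923551280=-3139.34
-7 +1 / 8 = -55 / 8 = -6.88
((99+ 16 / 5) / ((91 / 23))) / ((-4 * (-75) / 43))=72197 / 19500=3.70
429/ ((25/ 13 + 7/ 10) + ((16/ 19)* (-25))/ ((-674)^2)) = 163.55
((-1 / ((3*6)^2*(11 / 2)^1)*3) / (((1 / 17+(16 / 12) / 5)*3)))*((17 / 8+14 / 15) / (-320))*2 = 6239 / 189319680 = 0.00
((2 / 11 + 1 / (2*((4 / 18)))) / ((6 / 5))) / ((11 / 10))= 1.84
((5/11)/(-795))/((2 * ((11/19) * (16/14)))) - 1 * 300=-92347333/307824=-300.00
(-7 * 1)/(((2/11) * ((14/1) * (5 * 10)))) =-11/200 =-0.06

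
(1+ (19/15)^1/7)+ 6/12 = 353/210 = 1.68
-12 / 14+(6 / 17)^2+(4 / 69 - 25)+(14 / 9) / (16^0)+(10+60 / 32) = -41018641 / 3350088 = -12.24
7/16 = 0.44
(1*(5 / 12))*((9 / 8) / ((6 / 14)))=35 / 32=1.09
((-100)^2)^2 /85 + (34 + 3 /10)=1176504.89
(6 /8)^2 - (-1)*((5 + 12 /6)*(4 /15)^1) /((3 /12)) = 1927 /240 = 8.03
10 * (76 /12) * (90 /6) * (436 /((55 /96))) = 7952640 /11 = 722967.27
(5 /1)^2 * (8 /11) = 200 /11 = 18.18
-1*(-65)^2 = -4225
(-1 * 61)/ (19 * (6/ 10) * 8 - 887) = 305/ 3979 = 0.08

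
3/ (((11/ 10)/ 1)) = 30/ 11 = 2.73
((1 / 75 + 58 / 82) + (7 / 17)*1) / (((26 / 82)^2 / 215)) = 104364311 / 43095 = 2421.73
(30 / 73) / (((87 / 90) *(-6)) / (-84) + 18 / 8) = 0.18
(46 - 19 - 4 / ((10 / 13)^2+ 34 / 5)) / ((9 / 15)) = 44.10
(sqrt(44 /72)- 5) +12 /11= -43 /11 +sqrt(22) /6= -3.13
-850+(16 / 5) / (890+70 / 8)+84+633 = -2390611 / 17975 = -133.00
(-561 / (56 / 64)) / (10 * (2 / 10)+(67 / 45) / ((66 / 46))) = -6664680 / 31577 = -211.06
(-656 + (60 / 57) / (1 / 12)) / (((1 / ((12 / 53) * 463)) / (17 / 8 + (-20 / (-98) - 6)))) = 12216488352 / 49343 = 247583.01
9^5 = 59049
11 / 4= 2.75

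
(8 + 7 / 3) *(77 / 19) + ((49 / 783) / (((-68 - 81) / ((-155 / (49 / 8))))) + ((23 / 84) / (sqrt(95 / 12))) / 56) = 23 *sqrt(285) / 223440 + 92851603 / 2216673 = 41.89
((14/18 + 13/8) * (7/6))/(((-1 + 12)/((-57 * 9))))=-23009/176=-130.73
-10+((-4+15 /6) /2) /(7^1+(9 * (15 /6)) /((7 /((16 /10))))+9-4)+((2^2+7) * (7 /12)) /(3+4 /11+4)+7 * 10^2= 26859379 /38880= 690.83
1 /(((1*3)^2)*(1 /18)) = 2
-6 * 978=-5868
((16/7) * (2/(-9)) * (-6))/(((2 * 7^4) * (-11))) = -32/554631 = -0.00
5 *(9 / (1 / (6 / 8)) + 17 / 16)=625 / 16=39.06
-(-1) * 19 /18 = 19 /18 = 1.06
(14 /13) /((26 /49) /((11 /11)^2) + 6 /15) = 1715 /1482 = 1.16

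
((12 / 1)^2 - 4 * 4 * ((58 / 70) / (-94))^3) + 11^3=1475.00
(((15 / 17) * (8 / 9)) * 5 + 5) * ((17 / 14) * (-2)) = -65 / 3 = -21.67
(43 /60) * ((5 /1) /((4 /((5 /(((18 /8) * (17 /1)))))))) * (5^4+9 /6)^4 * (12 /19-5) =-43986644801145445 /558144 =-78808774798.52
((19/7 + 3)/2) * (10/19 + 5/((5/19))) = 1060/19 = 55.79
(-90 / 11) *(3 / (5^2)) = -54 / 55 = -0.98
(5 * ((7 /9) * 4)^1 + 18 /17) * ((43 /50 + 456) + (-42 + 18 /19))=6908.38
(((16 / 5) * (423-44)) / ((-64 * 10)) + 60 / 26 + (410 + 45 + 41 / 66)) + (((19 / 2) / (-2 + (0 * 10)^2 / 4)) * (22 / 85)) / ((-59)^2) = 2315458642273 / 5077386600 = 456.03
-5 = -5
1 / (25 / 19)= 19 / 25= 0.76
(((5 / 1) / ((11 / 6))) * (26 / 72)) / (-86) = -65 / 5676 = -0.01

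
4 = 4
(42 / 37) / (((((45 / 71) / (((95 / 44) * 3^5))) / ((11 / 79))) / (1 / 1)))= 764883 / 5846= 130.84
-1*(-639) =639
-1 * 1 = -1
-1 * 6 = -6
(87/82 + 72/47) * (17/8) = 169881/30832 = 5.51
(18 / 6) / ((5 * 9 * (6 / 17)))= 17 / 90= 0.19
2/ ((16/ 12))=3/ 2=1.50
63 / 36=7 / 4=1.75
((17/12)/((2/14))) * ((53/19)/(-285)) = -6307/64980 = -0.10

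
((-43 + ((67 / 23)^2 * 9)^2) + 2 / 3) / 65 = 89.08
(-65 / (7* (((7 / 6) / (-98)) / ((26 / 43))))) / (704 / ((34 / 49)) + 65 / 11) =0.46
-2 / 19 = -0.11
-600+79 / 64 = -38321 / 64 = -598.77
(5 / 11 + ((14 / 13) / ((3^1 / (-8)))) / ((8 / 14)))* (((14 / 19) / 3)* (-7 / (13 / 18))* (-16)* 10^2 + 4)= -1846846268 / 105963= -17429.16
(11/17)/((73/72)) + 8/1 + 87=118687/1241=95.64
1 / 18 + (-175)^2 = 551251 / 18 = 30625.06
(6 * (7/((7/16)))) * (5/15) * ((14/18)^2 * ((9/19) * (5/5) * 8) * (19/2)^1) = 696.89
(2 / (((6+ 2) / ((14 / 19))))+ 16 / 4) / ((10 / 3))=477 / 380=1.26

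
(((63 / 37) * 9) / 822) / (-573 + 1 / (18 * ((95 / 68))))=-0.00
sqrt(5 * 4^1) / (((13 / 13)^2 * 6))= sqrt(5) / 3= 0.75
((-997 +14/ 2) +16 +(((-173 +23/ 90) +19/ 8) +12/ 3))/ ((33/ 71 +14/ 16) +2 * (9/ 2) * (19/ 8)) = -29147843/ 580590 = -50.20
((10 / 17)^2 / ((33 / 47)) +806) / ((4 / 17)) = 3845761 / 1122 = 3427.59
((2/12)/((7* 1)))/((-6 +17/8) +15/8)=-1/84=-0.01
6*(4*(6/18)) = 8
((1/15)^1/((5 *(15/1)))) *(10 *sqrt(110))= 2 *sqrt(110)/225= 0.09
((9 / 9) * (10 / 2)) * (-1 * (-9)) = 45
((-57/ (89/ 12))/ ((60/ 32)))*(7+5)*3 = -65664/ 445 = -147.56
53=53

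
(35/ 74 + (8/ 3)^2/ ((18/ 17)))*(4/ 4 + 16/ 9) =1077275/ 53946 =19.97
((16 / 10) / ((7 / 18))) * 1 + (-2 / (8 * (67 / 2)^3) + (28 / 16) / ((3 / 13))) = 1477647779 / 126320460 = 11.70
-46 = -46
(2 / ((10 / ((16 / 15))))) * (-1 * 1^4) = -16 / 75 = -0.21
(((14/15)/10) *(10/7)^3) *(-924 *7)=-1760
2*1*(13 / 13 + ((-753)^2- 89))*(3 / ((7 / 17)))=57825942 / 7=8260848.86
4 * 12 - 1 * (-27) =75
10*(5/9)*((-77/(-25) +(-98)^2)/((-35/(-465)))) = 709094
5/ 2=2.50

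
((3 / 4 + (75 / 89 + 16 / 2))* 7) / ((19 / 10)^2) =597625 / 32129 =18.60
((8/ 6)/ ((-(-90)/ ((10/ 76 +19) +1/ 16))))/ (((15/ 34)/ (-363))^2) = 1645955861/ 8550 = 192509.46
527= 527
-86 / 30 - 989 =-14878 / 15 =-991.87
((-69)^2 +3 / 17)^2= 6551283600 / 289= 22668801.38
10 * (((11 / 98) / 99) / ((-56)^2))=5 / 1382976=0.00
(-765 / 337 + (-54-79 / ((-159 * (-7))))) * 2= -112.68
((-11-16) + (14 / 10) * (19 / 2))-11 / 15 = -433 / 30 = -14.43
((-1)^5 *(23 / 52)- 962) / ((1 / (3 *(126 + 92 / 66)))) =-52599397 / 143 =-367827.95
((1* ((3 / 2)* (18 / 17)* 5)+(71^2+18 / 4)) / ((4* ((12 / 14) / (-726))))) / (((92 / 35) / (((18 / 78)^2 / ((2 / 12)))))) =-137524904055 / 1057264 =-130076.22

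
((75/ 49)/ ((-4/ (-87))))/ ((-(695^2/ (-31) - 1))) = 202275/ 94678976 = 0.00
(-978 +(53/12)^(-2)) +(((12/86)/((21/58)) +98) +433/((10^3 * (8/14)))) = -2972152190221/3382036000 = -878.81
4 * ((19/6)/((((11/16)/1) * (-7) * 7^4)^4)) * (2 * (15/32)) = 778240/1168238570863337306641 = 0.00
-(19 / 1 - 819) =800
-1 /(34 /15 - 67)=15 /971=0.02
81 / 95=0.85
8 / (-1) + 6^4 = 1288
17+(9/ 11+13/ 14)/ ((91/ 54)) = 126382/ 7007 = 18.04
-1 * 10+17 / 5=-33 / 5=-6.60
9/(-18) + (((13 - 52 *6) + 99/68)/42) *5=-102593/2856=-35.92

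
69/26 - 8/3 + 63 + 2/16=19691/312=63.11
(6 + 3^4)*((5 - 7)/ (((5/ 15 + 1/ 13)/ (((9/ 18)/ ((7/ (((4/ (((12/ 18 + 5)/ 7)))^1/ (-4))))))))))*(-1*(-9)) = 91611/ 272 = 336.81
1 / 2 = 0.50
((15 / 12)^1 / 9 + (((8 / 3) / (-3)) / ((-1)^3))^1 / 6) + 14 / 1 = 1543 / 108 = 14.29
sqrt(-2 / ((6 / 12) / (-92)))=4 * sqrt(23)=19.18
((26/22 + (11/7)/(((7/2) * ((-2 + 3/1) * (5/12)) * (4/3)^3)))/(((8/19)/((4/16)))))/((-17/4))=-670339/2932160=-0.23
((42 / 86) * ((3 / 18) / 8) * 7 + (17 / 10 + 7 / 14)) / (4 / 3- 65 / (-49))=1148511 / 1345040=0.85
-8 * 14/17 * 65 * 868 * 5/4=-7898800/17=-464635.29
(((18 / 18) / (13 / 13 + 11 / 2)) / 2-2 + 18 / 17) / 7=-0.12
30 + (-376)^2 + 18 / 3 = 141412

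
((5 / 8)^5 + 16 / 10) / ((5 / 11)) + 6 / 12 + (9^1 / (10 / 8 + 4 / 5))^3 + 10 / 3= 15613770026017 / 169380249600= 92.18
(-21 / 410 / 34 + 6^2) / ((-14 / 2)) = -501819 / 97580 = -5.14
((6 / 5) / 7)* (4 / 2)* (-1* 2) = -0.69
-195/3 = -65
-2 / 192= -1 / 96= -0.01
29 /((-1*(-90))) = 29 /90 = 0.32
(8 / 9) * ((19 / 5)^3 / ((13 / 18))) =109744 / 1625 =67.53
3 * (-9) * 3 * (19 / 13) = -1539 / 13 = -118.38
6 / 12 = 1 / 2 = 0.50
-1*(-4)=4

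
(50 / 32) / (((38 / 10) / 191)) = 23875 / 304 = 78.54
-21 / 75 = -7 / 25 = -0.28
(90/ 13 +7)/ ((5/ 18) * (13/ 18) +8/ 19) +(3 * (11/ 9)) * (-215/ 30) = -3475975/ 895518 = -3.88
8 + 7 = 15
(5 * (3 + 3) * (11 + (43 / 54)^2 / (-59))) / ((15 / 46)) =43484605 / 43011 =1011.01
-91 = -91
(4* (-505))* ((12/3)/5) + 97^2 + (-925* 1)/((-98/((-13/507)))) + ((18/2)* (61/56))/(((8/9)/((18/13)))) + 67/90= 7162831639/917280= 7808.77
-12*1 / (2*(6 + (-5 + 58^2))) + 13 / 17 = 43643 / 57205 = 0.76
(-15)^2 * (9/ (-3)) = -675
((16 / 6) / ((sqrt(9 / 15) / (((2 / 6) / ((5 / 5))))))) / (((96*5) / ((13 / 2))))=13*sqrt(15) / 3240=0.02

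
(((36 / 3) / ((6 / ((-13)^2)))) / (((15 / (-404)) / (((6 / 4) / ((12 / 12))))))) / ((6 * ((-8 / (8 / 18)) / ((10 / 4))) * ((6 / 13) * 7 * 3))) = 221897 / 6804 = 32.61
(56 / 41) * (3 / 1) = 168 / 41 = 4.10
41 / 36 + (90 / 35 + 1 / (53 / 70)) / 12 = 19543 / 13356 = 1.46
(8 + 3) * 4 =44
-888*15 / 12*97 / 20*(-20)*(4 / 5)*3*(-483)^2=60283743912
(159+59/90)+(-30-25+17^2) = 393.66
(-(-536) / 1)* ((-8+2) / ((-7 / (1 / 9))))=1072 / 21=51.05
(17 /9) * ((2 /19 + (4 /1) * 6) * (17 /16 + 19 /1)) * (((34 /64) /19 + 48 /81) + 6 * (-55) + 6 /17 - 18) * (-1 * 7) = 2219034.35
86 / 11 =7.82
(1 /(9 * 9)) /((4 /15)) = 5 /108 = 0.05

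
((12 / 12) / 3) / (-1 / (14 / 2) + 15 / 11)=77 / 282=0.27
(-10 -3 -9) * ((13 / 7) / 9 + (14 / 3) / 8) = -2189 / 126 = -17.37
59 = 59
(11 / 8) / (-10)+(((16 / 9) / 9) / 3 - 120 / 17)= -2356481 / 330480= -7.13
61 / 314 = 0.19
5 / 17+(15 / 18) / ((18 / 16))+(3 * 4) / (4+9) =11683 / 5967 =1.96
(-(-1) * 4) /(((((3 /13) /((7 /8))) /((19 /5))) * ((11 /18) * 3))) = 1729 /55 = 31.44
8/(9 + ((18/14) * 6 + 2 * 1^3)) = 56/131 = 0.43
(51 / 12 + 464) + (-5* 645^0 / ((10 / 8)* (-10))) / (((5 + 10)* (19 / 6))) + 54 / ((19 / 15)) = 51089 / 100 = 510.89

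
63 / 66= 21 / 22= 0.95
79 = 79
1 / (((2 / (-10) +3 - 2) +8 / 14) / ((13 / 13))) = 35 / 48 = 0.73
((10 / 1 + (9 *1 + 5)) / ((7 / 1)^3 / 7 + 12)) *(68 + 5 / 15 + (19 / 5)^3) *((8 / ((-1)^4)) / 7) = 2956928 / 53375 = 55.40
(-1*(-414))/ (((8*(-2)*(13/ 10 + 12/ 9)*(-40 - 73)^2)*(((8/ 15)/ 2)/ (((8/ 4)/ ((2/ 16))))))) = -0.05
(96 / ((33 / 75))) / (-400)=-6 / 11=-0.55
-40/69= -0.58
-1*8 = -8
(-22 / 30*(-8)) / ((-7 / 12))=-352 / 35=-10.06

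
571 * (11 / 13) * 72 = 452232 / 13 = 34787.08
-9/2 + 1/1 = -7/2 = -3.50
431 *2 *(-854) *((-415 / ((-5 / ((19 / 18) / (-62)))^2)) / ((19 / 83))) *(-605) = -2914743223007 / 311364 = -9361208.18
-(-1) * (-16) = -16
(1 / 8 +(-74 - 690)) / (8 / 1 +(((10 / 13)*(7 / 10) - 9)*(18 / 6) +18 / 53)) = 44.82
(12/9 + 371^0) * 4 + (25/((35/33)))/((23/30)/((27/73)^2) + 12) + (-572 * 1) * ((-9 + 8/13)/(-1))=-38690077990/8085147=-4785.33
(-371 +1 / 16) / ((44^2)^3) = -5935 / 116101021696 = -0.00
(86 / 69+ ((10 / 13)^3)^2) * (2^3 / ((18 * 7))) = 1936422296 / 20982138723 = 0.09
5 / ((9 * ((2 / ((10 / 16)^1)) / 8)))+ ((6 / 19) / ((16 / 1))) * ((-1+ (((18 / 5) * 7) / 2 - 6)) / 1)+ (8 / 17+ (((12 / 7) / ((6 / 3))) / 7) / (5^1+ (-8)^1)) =1373996 / 712215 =1.93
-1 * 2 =-2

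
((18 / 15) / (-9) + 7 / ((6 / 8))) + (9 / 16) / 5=149 / 16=9.31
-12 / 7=-1.71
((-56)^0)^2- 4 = -3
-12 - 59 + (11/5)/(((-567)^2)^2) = -36691087877944/516775885605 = -71.00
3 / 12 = 1 / 4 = 0.25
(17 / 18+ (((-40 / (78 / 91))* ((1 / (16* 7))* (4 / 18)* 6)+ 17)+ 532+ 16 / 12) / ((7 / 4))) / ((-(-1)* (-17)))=-39703 / 2142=-18.54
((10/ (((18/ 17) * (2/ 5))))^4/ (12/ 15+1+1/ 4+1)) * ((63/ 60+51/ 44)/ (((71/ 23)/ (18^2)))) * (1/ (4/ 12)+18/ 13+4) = 245375562890625/ 1238666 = 198096632.10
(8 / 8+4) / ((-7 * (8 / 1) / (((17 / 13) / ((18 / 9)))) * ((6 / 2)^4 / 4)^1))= -85 / 29484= -0.00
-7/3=-2.33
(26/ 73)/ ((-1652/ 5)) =-65/ 60298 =-0.00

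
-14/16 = -7/8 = -0.88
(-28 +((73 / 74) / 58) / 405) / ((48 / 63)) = -340698449 / 9270720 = -36.75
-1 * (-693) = 693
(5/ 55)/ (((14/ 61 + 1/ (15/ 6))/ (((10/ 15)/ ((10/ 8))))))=61/ 792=0.08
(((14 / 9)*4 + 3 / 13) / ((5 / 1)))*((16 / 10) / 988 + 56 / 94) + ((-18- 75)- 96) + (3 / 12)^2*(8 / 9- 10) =-10257444473 / 54330120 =-188.80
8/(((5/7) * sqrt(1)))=56/5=11.20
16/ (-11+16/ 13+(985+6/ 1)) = 52/ 3189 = 0.02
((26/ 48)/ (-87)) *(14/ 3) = -91/ 3132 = -0.03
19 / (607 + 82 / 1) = 19 / 689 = 0.03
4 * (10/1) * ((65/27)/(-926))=-0.10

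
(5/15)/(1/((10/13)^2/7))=100/3549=0.03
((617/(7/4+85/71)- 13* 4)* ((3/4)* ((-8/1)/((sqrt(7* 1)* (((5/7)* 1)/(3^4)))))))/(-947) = 2370672* sqrt(7)/146785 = 42.73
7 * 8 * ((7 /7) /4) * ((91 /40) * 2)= 637 /10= 63.70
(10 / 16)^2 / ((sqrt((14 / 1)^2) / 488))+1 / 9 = 13837 / 1008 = 13.73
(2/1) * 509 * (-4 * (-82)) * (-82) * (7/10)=-95830448/5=-19166089.60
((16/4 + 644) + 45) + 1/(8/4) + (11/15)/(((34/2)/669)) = 122801/170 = 722.36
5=5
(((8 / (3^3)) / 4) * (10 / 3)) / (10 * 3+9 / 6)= 40 / 5103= 0.01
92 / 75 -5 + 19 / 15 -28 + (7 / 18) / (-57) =-782671 / 25650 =-30.51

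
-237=-237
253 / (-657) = -253 / 657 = -0.39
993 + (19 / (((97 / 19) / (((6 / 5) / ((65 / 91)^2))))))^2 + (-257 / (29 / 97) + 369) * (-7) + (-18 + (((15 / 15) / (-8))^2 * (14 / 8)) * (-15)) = 4895732391719219 / 1091444000000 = 4485.56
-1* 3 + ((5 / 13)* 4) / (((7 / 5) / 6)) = 327 / 91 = 3.59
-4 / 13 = -0.31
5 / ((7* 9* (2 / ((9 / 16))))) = 5 / 224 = 0.02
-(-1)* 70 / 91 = 10 / 13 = 0.77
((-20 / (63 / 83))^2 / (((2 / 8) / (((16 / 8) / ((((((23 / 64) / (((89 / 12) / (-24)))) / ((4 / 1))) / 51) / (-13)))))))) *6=6937586739200 / 91287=75997532.39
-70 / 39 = -1.79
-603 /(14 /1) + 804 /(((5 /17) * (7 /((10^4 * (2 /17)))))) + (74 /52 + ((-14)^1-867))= 458505.92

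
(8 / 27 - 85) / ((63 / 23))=-52601 / 1701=-30.92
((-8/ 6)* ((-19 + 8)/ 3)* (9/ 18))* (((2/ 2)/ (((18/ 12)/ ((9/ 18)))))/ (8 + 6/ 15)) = 55/ 567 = 0.10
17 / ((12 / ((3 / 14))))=17 / 56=0.30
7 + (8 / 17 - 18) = -10.53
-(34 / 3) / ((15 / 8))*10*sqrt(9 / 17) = -32*sqrt(17) / 3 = -43.98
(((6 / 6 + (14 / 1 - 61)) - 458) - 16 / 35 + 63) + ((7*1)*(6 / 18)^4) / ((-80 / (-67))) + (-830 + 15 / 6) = -57556613 / 45360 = -1268.88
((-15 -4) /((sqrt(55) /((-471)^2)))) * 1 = -568347.65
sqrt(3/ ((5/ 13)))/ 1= 2.79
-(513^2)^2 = -69257922561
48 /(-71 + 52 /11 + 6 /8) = -704 /961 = -0.73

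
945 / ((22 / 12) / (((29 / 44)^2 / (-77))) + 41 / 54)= -42916230 / 14723647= -2.91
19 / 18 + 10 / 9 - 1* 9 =-41 / 6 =-6.83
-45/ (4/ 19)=-855/ 4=-213.75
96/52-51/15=-101/65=-1.55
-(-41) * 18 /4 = 369 /2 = 184.50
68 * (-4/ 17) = -16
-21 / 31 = -0.68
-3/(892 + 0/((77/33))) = -3/892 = -0.00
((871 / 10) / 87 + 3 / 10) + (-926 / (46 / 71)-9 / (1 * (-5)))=-14268728 / 10005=-1426.16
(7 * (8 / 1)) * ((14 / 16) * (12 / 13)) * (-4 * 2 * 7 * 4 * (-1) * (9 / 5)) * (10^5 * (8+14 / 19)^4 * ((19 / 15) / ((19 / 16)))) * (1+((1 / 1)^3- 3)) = -19202550913695744000 / 1694173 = -11334468742977.10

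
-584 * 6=-3504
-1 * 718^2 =-515524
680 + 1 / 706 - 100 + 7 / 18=1843900 / 3177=580.39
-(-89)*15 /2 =1335 /2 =667.50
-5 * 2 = -10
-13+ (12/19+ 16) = 3.63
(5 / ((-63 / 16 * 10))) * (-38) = 304 / 63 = 4.83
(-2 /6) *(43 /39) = -43 /117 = -0.37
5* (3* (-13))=-195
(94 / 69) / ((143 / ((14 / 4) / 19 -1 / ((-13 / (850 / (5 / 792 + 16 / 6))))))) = 1211389609 / 5159444433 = 0.23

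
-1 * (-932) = 932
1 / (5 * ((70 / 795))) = 159 / 70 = 2.27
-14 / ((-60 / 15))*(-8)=-28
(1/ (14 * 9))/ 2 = 1/ 252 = 0.00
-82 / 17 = -4.82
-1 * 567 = -567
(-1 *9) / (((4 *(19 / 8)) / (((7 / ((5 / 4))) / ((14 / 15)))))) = -108 / 19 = -5.68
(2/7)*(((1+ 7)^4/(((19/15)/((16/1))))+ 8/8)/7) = 2111.83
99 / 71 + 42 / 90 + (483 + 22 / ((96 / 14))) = 1386117 / 2840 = 488.07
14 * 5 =70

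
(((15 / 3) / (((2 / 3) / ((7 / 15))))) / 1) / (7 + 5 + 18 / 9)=1 / 4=0.25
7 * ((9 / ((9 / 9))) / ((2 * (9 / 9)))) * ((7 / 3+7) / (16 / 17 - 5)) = -1666 / 23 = -72.43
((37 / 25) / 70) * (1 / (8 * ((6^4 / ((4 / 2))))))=37 / 9072000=0.00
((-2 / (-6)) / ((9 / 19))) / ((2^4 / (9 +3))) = 19 / 36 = 0.53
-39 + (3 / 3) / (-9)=-352 / 9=-39.11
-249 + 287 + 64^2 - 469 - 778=2887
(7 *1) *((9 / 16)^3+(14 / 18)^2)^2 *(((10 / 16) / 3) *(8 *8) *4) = 2361506735315 / 10319560704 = 228.84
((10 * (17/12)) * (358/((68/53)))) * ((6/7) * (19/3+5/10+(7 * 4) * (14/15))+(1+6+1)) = 4013001/28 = 143321.46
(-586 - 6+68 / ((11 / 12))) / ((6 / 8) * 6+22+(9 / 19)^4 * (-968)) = 1484616832 / 63745913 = 23.29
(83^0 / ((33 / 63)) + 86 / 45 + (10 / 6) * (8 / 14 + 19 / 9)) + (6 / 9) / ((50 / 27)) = 449641 / 51975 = 8.65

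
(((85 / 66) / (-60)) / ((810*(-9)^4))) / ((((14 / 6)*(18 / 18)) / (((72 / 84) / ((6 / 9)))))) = -17 / 7638578640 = -0.00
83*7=581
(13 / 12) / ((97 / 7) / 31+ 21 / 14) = 217 / 390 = 0.56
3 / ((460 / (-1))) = -3 / 460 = -0.01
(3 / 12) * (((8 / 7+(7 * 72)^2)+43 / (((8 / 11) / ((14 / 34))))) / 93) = 241847497 / 354144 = 682.91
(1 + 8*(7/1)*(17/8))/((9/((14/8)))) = 70/3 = 23.33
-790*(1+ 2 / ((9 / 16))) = -32390 / 9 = -3598.89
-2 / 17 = -0.12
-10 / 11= -0.91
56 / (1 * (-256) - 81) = -56 / 337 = -0.17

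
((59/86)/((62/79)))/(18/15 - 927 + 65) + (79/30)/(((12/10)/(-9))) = -453264633/22948928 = -19.75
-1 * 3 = -3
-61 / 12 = -5.08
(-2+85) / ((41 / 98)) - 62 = 5592 / 41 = 136.39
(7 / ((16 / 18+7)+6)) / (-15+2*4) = -0.07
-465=-465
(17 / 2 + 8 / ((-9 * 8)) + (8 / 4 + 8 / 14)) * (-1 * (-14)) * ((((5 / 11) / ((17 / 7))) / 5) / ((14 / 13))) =17953 / 3366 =5.33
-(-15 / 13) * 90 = 1350 / 13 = 103.85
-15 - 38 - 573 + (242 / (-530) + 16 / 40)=-33181 / 53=-626.06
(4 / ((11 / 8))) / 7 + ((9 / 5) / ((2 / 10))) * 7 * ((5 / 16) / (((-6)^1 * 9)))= 377 / 7392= 0.05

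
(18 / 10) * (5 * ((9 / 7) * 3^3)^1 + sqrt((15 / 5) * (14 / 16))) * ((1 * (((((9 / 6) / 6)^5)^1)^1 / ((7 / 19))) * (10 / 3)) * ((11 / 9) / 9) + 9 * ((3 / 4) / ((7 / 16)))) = 13437973 * sqrt(42) / 1935360 + 120941757 / 25088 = 4865.70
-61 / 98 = -0.62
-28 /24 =-7 /6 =-1.17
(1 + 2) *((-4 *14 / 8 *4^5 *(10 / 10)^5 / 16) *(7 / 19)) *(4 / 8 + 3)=-32928 / 19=-1733.05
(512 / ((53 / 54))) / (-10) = -13824 / 265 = -52.17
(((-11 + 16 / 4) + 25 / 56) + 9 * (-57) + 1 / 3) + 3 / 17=-1482389 / 2856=-519.04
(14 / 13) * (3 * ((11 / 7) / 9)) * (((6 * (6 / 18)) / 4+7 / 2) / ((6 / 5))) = 220 / 117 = 1.88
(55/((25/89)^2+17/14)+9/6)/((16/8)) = 1148051/52148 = 22.02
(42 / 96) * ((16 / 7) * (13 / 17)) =13 / 17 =0.76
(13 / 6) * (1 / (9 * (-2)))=-13 / 108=-0.12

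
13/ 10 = 1.30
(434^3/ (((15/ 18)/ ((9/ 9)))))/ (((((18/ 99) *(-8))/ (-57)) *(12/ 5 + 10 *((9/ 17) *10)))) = 69462371.34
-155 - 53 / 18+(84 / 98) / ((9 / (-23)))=-20177 / 126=-160.13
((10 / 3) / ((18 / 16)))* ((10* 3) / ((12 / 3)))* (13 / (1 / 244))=634400 / 9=70488.89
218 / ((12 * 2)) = 109 / 12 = 9.08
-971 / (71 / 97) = -94187 / 71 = -1326.58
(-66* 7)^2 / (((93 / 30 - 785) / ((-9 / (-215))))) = -548856 / 48031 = -11.43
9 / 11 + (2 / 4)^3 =83 / 88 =0.94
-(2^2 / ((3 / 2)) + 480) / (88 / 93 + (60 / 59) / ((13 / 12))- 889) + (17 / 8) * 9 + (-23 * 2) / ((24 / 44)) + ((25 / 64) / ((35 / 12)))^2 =-21991824475009 / 340186844928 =-64.65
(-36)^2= 1296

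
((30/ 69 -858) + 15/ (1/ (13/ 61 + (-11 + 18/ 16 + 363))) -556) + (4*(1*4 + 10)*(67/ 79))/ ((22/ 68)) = 39339470713/ 9753656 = 4033.31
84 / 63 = 4 / 3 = 1.33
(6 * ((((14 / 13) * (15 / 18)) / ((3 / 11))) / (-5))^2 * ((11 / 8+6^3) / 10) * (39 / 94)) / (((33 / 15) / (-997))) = -19883171 / 1872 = -10621.35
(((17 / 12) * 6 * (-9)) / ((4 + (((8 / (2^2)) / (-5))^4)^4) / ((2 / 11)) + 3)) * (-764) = 8918151855468750 / 3814697626073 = 2337.84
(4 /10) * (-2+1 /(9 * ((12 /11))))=-41 /54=-0.76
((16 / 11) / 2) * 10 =7.27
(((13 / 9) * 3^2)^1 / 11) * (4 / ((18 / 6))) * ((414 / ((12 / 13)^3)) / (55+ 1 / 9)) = 15.05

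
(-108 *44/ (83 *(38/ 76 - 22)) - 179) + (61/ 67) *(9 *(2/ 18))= -41948540/ 239123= -175.43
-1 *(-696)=696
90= 90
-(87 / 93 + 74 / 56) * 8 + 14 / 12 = -16.89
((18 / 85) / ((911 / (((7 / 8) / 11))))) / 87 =21 / 98807060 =0.00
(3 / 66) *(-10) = -5 / 11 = -0.45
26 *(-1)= -26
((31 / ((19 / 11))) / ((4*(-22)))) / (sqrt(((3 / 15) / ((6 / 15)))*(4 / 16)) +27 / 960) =-0.53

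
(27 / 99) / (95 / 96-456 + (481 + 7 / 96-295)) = -48 / 47333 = -0.00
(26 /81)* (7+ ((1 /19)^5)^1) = 450650044 /200564019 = 2.25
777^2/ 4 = 603729/ 4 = 150932.25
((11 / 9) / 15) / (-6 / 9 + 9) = 11 / 1125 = 0.01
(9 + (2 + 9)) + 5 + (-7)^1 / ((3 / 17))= -44 / 3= -14.67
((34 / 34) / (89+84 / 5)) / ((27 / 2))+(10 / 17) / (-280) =-9523 / 6798708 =-0.00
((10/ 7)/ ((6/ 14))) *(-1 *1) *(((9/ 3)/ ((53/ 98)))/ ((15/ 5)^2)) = -2.05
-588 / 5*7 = -4116 / 5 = -823.20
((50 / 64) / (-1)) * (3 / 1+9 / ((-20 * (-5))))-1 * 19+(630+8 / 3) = 234721 / 384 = 611.25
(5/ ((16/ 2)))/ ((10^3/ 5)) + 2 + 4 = 1921/ 320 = 6.00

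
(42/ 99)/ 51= 14/ 1683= 0.01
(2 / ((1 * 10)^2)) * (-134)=-67 / 25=-2.68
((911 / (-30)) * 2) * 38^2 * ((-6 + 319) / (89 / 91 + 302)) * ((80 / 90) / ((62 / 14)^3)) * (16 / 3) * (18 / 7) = -12716.20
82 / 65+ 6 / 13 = 112 / 65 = 1.72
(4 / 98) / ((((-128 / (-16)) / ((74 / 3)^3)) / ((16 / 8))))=202612 / 1323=153.15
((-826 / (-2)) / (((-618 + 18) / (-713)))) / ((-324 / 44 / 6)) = -3239159 / 8100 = -399.90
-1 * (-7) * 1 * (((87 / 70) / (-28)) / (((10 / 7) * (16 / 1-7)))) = -29 / 1200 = -0.02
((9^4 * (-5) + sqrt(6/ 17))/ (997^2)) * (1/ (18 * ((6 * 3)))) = -405/ 3976036 + sqrt(102)/ 5475001572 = -0.00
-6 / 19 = -0.32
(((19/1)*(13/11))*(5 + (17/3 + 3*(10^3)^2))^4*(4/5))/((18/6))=6482360192747693197493259993088/13365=485025079891335069023064700.00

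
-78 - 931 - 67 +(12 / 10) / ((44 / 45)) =-1074.77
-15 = -15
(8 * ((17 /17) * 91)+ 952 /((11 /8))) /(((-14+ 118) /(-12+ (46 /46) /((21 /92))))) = -14880 /143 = -104.06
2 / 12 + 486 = 2917 / 6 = 486.17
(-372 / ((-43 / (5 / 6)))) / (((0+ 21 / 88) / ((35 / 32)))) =8525 / 258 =33.04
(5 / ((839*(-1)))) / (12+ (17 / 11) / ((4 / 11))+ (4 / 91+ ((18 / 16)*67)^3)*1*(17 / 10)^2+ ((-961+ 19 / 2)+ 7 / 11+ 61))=-51251200 / 10635776036403961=-0.00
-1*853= -853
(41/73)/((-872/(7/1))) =-0.00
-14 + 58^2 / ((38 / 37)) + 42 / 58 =1797471 / 551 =3262.20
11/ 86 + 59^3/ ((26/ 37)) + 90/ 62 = 5064776201/ 17329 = 292271.69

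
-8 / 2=-4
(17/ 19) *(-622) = -10574/ 19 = -556.53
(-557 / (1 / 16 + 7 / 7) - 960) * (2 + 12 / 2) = -201856 / 17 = -11873.88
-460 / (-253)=20 / 11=1.82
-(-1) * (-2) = -2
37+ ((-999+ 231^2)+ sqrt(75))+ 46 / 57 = 5 * sqrt(3)+ 2986789 / 57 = 52408.47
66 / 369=22 / 123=0.18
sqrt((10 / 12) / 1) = 0.91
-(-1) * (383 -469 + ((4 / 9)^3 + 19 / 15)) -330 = -1511383 / 3645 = -414.65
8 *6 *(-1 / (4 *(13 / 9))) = -8.31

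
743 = 743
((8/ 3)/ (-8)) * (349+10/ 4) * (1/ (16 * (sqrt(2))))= -703 * sqrt(2)/ 192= -5.18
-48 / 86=-24 / 43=-0.56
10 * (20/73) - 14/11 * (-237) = 304.38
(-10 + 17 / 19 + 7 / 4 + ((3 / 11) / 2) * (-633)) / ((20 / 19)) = -78311 / 880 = -88.99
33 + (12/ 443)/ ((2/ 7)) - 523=-217028/ 443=-489.91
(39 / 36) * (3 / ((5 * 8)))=13 / 160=0.08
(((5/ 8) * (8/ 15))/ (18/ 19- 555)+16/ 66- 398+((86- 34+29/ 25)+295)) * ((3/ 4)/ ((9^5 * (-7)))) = 5594143/ 62160882300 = 0.00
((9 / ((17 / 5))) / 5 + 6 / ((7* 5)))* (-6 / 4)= -1251 / 1190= -1.05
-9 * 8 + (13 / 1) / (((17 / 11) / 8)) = -80 / 17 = -4.71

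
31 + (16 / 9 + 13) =412 / 9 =45.78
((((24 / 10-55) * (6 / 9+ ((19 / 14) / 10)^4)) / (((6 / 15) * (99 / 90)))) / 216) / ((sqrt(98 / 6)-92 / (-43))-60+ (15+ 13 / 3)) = 373814148064381 * sqrt(3) / 637085834364672000+ 617228011920257 / 63708583436467200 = 0.01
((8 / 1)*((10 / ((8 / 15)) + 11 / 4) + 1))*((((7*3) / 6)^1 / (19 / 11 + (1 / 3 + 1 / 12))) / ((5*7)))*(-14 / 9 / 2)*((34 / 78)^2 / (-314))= 89012 / 22526517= 0.00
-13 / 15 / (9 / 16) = -208 / 135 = -1.54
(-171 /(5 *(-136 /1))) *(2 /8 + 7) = 4959 /2720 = 1.82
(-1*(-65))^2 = 4225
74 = 74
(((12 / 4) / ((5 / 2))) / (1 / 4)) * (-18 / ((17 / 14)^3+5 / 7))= -395136 / 11455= -34.49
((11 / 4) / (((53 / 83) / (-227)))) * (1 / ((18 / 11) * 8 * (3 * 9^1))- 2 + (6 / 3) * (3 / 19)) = 25742024957 / 15660864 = 1643.72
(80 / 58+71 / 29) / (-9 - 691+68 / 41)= -1517 / 276776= -0.01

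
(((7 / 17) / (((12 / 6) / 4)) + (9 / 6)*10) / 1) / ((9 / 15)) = 1345 / 51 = 26.37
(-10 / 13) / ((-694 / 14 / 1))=70 / 4511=0.02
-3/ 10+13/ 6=28/ 15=1.87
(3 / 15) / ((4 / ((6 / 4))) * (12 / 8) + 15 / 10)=0.04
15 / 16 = 0.94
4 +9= 13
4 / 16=1 / 4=0.25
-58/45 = -1.29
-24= -24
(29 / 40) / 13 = 29 / 520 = 0.06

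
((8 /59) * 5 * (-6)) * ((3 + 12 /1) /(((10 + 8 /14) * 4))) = -3150 /2183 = -1.44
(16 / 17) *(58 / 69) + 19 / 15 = 4023 / 1955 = 2.06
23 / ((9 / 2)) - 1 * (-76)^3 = 438981.11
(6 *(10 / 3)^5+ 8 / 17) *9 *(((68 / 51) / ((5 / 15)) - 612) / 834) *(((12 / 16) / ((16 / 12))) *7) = -452286184 / 7089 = -63801.13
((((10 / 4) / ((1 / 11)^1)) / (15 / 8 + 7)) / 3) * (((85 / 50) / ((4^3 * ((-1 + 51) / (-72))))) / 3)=-187 / 14200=-0.01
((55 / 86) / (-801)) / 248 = -55 / 17083728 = -0.00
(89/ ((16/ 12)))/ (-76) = -267/ 304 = -0.88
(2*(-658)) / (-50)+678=704.32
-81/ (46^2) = -81/ 2116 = -0.04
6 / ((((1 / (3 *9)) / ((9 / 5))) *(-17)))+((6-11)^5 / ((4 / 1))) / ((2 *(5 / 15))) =-808539 / 680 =-1189.03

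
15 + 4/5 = 79/5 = 15.80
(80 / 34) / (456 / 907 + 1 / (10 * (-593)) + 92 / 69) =645421200 / 503600503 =1.28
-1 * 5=-5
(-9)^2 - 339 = -258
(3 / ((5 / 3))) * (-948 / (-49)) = 8532 / 245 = 34.82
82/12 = 6.83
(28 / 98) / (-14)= -1 / 49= -0.02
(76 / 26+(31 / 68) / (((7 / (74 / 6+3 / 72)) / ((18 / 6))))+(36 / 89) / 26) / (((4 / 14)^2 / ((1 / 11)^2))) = 165197893 / 304633472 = 0.54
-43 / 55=-0.78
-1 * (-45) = 45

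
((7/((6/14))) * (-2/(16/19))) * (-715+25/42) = 3990665/144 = 27712.95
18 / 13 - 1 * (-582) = 7584 / 13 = 583.38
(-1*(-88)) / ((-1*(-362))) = 44 / 181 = 0.24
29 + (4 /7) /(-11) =2229 /77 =28.95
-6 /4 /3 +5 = 9 /2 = 4.50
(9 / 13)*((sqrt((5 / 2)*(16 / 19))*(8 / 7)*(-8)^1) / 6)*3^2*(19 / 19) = -1728*sqrt(190) / 1729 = -13.78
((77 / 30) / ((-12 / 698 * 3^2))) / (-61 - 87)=26873 / 239760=0.11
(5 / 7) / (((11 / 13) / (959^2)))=8539895 / 11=776354.09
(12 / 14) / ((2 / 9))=27 / 7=3.86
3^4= 81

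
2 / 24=1 / 12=0.08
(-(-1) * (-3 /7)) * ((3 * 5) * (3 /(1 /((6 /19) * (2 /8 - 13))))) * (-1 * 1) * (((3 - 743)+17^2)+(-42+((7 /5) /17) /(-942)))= 3197435877 /83524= 38281.64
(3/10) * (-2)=-3/5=-0.60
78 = 78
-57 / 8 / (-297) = 19 / 792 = 0.02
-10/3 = -3.33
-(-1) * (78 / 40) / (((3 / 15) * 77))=39 / 308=0.13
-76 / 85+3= 179 / 85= 2.11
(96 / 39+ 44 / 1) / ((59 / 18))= 10872 / 767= 14.17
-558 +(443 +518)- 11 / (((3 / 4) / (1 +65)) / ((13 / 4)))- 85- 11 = -2839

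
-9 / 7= -1.29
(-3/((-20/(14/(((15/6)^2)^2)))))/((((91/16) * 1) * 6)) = 64/40625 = 0.00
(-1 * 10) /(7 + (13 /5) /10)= -500 /363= -1.38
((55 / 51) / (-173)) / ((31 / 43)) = -2365 / 273513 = -0.01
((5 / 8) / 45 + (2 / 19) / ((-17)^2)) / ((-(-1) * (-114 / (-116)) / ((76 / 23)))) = 0.05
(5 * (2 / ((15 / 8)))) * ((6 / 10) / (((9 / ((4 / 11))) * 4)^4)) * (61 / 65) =976 / 31219370325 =0.00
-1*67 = -67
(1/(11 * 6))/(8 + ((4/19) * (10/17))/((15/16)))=323/173360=0.00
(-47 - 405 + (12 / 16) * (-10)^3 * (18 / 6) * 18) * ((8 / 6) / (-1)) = 163808 / 3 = 54602.67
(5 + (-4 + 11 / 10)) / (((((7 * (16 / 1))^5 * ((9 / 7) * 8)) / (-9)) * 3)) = -1 / 28772925440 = -0.00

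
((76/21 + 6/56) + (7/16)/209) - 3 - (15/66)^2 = 522673/772464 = 0.68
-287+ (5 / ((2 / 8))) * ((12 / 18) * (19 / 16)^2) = -25747 / 96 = -268.20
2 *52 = 104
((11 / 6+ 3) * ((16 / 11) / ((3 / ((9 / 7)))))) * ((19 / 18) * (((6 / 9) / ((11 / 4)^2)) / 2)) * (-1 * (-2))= 70528 / 251559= 0.28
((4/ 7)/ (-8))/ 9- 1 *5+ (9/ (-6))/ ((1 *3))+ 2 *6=409/ 63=6.49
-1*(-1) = 1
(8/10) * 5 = 4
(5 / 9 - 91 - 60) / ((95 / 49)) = -66346 / 855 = -77.60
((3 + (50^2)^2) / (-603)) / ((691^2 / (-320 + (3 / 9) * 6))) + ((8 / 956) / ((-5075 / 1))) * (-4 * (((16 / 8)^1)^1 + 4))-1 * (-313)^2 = -11403657705645868487 / 116408877026925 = -97962.10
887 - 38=849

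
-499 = -499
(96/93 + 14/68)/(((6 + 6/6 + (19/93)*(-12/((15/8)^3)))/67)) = 295093125/23577742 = 12.52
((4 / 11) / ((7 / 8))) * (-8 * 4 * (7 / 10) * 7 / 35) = -512 / 275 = -1.86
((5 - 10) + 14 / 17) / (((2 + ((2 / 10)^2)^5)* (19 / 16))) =-11093750000 / 6308594073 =-1.76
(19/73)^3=0.02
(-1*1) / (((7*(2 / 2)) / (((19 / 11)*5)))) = -95 / 77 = -1.23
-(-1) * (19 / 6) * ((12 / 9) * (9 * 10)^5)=24931800000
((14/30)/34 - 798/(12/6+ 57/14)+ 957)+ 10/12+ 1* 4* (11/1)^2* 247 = 2046365/17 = 120374.41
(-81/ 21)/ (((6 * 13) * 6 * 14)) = -3/ 5096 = -0.00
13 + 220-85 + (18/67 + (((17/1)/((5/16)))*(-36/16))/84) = 344273/2345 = 146.81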